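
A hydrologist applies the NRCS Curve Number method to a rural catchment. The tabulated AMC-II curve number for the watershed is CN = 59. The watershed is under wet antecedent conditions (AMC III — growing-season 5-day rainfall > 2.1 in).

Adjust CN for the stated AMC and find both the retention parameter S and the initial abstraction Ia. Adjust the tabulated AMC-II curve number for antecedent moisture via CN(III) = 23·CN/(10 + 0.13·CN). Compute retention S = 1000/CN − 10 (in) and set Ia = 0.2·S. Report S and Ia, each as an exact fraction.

S = 4100/1357 in ≈ 3.021 in; Ia = 820/1357 in ≈ 0.604 in

CN(III) from CN(II)=59: (23·59)/(10 + 0.13·59) = 135700/1767 ≈ 76.797
Max retention: S = 1000/(135700/1767) − 10 = 4100/1357 in (≈ 3.021 in)
Ia = 0.2S: 0.2·3.021 = 0.604 in (exactly 820/1357)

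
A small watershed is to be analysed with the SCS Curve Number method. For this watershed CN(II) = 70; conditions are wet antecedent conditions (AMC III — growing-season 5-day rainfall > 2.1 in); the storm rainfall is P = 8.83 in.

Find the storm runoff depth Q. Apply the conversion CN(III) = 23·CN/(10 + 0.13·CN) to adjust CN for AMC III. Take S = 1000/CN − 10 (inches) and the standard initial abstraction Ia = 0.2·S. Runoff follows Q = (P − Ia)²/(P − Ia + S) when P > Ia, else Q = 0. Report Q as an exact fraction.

Q = 18540362569/2675224300 in ≈ 6.930 in

Wet (AMC III): CN(III) = 23·70/(10 + 0.13·70) = 1610/(191/10) = 16100/191 ≈ 84.293
Retention S: 1000/CN − 10 with CN=84.293 → S = 300/161 ≈ 1.863 in
Initial abstraction Ia = S/5 = (300/161)/5 = 60/161 ≈ 0.373 in
Excess rainfall: 8.830 − 0.373 = 8.457 in; P > Ia so Q > 0
Q = (136163/16100)²/((136163/16100) + 300/161) = (18540362569/259210000)/(166163/16100) = 18540362569/2675224300 in ≈ 6.930 in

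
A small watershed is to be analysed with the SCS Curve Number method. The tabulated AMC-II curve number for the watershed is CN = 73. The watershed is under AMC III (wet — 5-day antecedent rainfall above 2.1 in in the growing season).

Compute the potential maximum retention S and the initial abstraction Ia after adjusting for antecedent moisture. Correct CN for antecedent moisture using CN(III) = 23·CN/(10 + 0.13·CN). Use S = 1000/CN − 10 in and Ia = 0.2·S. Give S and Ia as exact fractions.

Wet (AMC III): CN(III) = 23·73/(10 + 0.13·73) = 1679/(1949/100) = 167900/1949 ≈ 86.147
S = 1000/(167900/1949) − 10 = 2700/1679 in ≈ 1.608 in
Initial abstraction Ia = S/5 = (2700/1679)/5 = 540/1679 ≈ 0.322 in

S = 2700/1679 in ≈ 1.608 in; Ia = 540/1679 in ≈ 0.322 in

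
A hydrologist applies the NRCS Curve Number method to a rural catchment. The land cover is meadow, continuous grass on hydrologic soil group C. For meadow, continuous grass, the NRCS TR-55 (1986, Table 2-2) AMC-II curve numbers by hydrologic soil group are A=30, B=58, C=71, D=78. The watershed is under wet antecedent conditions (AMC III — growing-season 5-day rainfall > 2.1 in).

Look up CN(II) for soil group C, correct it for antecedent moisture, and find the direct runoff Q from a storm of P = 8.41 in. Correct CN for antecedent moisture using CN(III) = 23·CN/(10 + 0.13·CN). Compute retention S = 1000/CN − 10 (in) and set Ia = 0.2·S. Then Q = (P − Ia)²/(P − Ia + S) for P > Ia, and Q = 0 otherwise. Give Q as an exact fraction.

Q = 59660466021/9039798100 in ≈ 6.600 in

NRCS table: meadow, continuous grass, soil group C → CN(II) = 71
Adjust CN=71 to AMC III: 23·71/(10 + 0.13·71) → 1633 ÷ (1923/100) = 163300/1923 ≈ 84.919
S = 1000/(163300/1923) − 10 = 2900/1633 in ≈ 1.776 in
Ia = 0.2·(2900/1633) = 580/1633 in ≈ 0.355 in
Since P=8.410 > Ia=0.355: effective rainfall P−Ia = 1315353/163300 in
Q: (1315353/163300)² ÷ (1605353/163300) = 59660466021/9039798100 in (≈ 6.600 in)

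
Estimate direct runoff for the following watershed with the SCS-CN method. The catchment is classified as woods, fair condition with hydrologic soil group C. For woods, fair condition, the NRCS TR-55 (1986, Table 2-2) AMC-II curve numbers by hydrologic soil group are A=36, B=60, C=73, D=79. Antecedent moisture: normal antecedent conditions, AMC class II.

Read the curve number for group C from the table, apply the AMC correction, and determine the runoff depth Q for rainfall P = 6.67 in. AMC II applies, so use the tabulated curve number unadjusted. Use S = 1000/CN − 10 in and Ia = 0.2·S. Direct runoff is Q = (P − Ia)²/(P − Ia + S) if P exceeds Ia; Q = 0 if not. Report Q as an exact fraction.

Q = 1874110681/513124300 in ≈ 3.652 in

NRCS table: woods, fair condition, soil group C → CN(II) = 73
Average conditions: CN = 73 (no AMC adjustment).
S = 1000/73 − 10 = 270/73 in ≈ 3.699 in
Ia = 0.2S: 0.2·3.699 = 0.740 in (exactly 54/73)
P − Ia = 6.670 − 0.740 = 43291/7300 ≈ 5.930 in (> 0, runoff occurs)
Q = (43291/7300)²/((43291/7300) + 270/73) = (1874110681/53290000)/(70291/7300) = 1874110681/513124300 in ≈ 3.652 in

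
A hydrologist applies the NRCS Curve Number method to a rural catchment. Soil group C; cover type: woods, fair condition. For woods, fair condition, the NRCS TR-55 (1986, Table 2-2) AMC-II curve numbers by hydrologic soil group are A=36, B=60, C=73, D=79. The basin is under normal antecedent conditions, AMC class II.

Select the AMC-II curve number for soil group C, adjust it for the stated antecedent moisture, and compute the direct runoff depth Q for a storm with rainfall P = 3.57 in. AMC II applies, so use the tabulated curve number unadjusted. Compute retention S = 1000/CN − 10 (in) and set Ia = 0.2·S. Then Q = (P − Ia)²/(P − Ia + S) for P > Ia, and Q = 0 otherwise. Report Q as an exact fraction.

Q = 142292307/115975100 in ≈ 1.227 in

NRCS table: woods, fair condition, soil group C → CN(II) = 73
AMC II — tabulated CN = 73 applies directly.
Max retention: S = 1000/73 − 10 = 270/73 in (≈ 3.699 in)
Ia = 0.2·(270/73) = 54/73 in ≈ 0.740 in
P − Ia = 3.570 − 0.740 = 20661/7300 ≈ 2.830 in (> 0, runoff occurs)
Q = (20661/7300)²/((20661/7300) + 270/73) = (426876921/53290000)/(47661/7300) = 142292307/115975100 in ≈ 1.227 in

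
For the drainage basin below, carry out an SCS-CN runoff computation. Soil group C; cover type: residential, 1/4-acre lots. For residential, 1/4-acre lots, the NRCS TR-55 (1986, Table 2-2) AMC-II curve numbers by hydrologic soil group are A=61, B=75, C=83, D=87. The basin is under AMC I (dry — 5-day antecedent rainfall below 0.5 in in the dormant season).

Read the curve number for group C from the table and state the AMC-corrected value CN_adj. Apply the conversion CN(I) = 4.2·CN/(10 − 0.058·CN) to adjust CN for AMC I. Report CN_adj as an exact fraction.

NRCS table: residential, 1/4-acre lots, soil group C → CN(II) = 83
CN(I) from CN(II)=83: (4.2·83)/(10 − 0.058·83) = 174300/2593 ≈ 67.219

CN_adj = 174300/2593 ≈ 67.219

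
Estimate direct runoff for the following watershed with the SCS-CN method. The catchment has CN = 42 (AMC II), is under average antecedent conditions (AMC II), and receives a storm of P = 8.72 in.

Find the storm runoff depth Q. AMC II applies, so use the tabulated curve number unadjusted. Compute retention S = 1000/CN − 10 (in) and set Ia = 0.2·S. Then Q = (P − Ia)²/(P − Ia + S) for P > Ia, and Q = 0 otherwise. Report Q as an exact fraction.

Average conditions: CN = 42 (no AMC adjustment).
Retention S: 1000/CN − 10 with CN=42.000 → S = 290/21 ≈ 13.810 in
Ia = 0.2S: 0.2·13.810 = 2.762 in (exactly 58/21)
P − Ia = 8.720 − 2.762 = 3128/525 ≈ 5.958 in (> 0, runoff occurs)
Q: (3128/525)² ÷ (10378/525) = 4892192/2724225 in (≈ 1.796 in)

Q = 4892192/2724225 in ≈ 1.796 in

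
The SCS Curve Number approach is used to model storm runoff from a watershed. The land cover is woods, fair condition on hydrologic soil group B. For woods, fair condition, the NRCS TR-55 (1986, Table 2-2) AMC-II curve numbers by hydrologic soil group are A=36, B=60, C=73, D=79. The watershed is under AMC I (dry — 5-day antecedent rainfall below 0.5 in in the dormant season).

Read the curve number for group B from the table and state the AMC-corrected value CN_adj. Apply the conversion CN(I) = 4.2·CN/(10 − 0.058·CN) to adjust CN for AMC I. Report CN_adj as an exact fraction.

NRCS table: woods, fair condition, soil group B → CN(II) = 60
Dry (AMC I): CN(I) = 4.2·60/(10 − 0.058·60) = 252/(163/25) = 6300/163 ≈ 38.650

CN_adj = 6300/163 ≈ 38.650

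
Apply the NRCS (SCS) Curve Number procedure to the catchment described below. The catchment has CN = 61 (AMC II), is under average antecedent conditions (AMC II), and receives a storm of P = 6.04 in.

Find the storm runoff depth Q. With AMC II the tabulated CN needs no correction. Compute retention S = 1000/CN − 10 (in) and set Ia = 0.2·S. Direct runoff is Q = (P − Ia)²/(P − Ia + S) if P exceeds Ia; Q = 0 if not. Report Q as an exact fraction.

CN(II) = 61; AMC II needs no correction.
S = 1000/61 − 10 = 390/61 in ≈ 6.393 in
Ia = 0.2S: 0.2·6.393 = 1.279 in (exactly 78/61)
Excess rainfall: 6.040 − 1.279 = 4.761 in; P > Ia so Q > 0
Q = (7261/1525)²/((7261/1525) + 390/61) = (52722121/2325625)/(17011/1525) = 52722121/25941775 in ≈ 2.032 in

Q = 52722121/25941775 in ≈ 2.032 in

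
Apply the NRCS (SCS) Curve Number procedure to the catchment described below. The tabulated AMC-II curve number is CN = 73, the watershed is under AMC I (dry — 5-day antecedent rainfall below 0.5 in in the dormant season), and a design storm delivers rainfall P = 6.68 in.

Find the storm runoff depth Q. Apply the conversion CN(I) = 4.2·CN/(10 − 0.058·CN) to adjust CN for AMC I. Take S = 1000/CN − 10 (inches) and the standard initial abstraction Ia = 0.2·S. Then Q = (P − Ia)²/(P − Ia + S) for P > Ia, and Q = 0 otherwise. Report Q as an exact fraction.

Adjust CN=73 to AMC I: 4.2·73/(10 − 0.058·73) → (1533/5) ÷ (2883/500) = 51100/961 ≈ 53.174
Retention S: 1000/CN − 10 with CN=53.174 → S = 4500/511 ≈ 8.806 in
Ia = 0.2S: 0.2·8.806 = 1.761 in (exactly 900/511)
Excess rainfall: 6.680 − 1.761 = 4.919 in; P > Ia so Q > 0
Runoff Q = (P−Ia)²/(P−Ia+S) = (4.919)²/(4.919+8.806) = 3948488569/2239930175 ≈ 1.763 in

Q = 3948488569/2239930175 in ≈ 1.763 in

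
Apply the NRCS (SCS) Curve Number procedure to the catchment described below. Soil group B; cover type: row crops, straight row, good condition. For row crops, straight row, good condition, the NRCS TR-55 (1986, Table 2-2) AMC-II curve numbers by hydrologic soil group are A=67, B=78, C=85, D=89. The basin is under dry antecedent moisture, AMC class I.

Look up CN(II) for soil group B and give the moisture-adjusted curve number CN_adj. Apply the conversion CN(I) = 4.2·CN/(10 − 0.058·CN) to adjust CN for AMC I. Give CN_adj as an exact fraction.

CN_adj = 81900/1369 ≈ 59.825

NRCS table: row crops, straight row, good condition, soil group B → CN(II) = 78
CN(I) from CN(II)=78: (4.2·78)/(10 − 0.058·78) = 81900/1369 ≈ 59.825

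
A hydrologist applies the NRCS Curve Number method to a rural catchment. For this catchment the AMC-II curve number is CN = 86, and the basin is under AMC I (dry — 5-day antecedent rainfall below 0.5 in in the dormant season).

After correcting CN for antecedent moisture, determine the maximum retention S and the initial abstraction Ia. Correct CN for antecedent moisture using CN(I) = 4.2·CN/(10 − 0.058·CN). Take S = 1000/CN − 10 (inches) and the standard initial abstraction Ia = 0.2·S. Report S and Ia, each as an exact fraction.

Adjust CN=86 to AMC I: 4.2·86/(10 − 0.058·86) → (1806/5) ÷ (1253/250) = 12900/179 ≈ 72.067
Max retention: S = 1000/(12900/179) − 10 = 500/129 in (≈ 3.876 in)
Ia = 0.2S: 0.2·3.876 = 0.775 in (exactly 100/129)

S = 500/129 in ≈ 3.876 in; Ia = 100/129 in ≈ 0.775 in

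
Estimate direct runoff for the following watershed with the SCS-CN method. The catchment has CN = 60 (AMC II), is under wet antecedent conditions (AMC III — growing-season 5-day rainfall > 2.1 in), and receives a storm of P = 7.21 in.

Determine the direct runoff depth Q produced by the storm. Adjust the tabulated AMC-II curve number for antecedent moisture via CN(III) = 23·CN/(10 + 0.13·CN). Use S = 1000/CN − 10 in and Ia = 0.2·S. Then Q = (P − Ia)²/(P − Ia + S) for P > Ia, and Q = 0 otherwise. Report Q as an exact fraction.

Adjust CN=60 to AMC III: 23·60/(10 + 0.13·60) → 1380 ÷ (89/5) = 6900/89 ≈ 77.528
S = 1000/(6900/89) − 10 = 200/69 in ≈ 2.899 in
Ia = 0.2·(200/69) = 40/69 in ≈ 0.580 in
P − Ia = 7.210 − 0.580 = 45749/6900 ≈ 6.630 in (> 0, runoff occurs)
Q = (45749/6900)²/((45749/6900) + 200/69) = (2092971001/47610000)/(65749/6900) = 2092971001/453668100 in ≈ 4.613 in

Q = 2092971001/453668100 in ≈ 4.613 in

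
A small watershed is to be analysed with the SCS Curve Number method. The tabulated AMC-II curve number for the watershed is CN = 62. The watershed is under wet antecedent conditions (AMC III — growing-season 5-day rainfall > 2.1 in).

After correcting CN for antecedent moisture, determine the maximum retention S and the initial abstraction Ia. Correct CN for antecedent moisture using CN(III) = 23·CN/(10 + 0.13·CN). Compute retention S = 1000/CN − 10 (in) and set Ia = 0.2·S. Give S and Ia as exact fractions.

S = 1900/713 in ≈ 2.665 in; Ia = 380/713 in ≈ 0.533 in

CN(III) from CN(II)=62: (23·62)/(10 + 0.13·62) = 71300/903 ≈ 78.959
S = 1000/(71300/903) − 10 = 1900/713 in ≈ 2.665 in
Ia = 0.2·(1900/713) = 380/713 in ≈ 0.533 in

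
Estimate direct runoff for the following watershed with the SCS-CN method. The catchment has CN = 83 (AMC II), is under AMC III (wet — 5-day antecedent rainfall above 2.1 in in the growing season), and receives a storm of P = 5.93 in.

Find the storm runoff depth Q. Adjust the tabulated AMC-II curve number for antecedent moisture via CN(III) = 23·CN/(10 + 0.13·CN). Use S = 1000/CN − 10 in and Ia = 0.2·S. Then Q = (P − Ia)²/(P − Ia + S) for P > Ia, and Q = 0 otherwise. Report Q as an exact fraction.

Q = 1205685253369/242068263300 in ≈ 4.981 in

CN(III) from CN(II)=83: (23·83)/(10 + 0.13·83) = 190900/2079 ≈ 91.823
S = 1000/(190900/2079) − 10 = 1700/1909 in ≈ 0.891 in
Initial abstraction Ia = S/5 = (1700/1909)/5 = 340/1909 ≈ 0.178 in
P − Ia = 5.930 − 0.178 = 1098037/190900 ≈ 5.752 in (> 0, runoff occurs)
Q: (1098037/190900)² ÷ (1268037/190900) = 1205685253369/242068263300 in (≈ 4.981 in)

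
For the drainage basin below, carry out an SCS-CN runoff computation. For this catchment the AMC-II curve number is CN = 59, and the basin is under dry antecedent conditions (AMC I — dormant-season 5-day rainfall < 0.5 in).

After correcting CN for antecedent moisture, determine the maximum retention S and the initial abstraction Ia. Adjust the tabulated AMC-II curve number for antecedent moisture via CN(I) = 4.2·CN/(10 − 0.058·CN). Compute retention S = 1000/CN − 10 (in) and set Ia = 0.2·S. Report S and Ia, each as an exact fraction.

S = 20500/1239 in ≈ 16.546 in; Ia = 4100/1239 in ≈ 3.309 in

Dry (AMC I): CN(I) = 4.2·59/(10 − 0.058·59) = (1239/5)/(3289/500) = 123900/3289 ≈ 37.671
S = 1000/(123900/3289) − 10 = 20500/1239 in ≈ 16.546 in
Initial abstraction Ia = S/5 = (20500/1239)/5 = 4100/1239 ≈ 3.309 in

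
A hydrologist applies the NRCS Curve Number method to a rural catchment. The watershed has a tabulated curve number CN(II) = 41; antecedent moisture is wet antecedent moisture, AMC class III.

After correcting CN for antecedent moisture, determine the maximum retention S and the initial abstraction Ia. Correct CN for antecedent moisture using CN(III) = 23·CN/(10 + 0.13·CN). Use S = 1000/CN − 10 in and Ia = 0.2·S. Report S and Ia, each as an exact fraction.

Adjust CN=41 to AMC III: 23·41/(10 + 0.13·41) → 943 ÷ (1533/100) = 94300/1533 ≈ 61.513
Retention S: 1000/CN − 10 with CN=61.513 → S = 5900/943 ≈ 6.257 in
Initial abstraction Ia = S/5 = (5900/943)/5 = 1180/943 ≈ 1.251 in

S = 5900/943 in ≈ 6.257 in; Ia = 1180/943 in ≈ 1.251 in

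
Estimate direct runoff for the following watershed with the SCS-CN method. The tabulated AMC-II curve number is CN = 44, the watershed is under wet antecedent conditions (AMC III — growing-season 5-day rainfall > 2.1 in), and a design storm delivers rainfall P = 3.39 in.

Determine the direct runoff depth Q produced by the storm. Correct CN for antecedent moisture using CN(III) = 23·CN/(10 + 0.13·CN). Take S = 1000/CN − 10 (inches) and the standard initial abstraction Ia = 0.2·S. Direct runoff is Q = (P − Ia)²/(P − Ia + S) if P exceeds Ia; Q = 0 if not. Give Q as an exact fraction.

Adjust CN=44 to AMC III: 23·44/(10 + 0.13·44) → 1012 ÷ (393/25) = 25300/393 ≈ 64.377
Max retention: S = 1000/(25300/393) − 10 = 1400/253 in (≈ 5.534 in)
Ia = 0.2·(1400/253) = 280/253 in ≈ 1.107 in
Since P=3.390 > Ia=1.107: effective rainfall P−Ia = 57767/25300 in
Runoff Q = (P−Ia)²/(P−Ia+S) = (2.283)²/(2.283+5.534) = 3337026289/5003505100 ≈ 0.667 in

Q = 3337026289/5003505100 in ≈ 0.667 in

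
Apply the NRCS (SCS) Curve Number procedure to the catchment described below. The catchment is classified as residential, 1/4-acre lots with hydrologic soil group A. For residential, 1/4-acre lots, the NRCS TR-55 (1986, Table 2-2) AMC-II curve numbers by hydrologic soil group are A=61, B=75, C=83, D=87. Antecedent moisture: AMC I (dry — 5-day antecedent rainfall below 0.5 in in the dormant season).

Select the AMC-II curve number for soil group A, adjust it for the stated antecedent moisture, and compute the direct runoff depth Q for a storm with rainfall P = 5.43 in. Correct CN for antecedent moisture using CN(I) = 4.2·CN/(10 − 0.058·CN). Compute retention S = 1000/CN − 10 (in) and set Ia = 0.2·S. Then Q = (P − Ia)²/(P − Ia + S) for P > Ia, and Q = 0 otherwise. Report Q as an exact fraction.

NRCS table: residential, 1/4-acre lots, soil group A → CN(II) = 61
Dry (AMC I): CN(I) = 4.2·61/(10 − 0.058·61) = (1281/5)/(3231/500) = 42700/1077 ≈ 39.647
Retention S: 1000/CN − 10 with CN=39.647 → S = 6500/427 ≈ 15.222 in
Ia = 0.2·(6500/427) = 1300/427 in ≈ 3.044 in
Since P=5.430 > Ia=3.044: effective rainfall P−Ia = 101861/42700 in
Q: (101861/42700)² ÷ (751861/42700) = 10375663321/32104464700 in (≈ 0.323 in)

Q = 10375663321/32104464700 in ≈ 0.323 in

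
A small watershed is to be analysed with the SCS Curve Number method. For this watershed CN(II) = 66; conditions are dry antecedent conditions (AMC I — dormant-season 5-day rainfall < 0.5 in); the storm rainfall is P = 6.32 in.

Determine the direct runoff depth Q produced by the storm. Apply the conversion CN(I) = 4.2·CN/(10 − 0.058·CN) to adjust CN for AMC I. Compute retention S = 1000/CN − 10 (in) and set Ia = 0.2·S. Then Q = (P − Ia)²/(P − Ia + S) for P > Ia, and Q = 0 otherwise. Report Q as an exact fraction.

Q = 2244098018/2421116775 in ≈ 0.927 in

Adjust CN=66 to AMC I: 4.2·66/(10 − 0.058·66) → (1386/5) ÷ (1543/250) = 69300/1543 ≈ 44.913
S = 1000/(69300/1543) − 10 = 8500/693 in ≈ 12.266 in
Ia = 0.2·(8500/693) = 1700/693 in ≈ 2.453 in
P − Ia = 6.320 − 2.453 = 66994/17325 ≈ 3.867 in (> 0, runoff occurs)
Q = (66994/17325)²/((66994/17325) + 8500/693) = (4488196036/300155625)/(279494/17325) = 2244098018/2421116775 in ≈ 0.927 in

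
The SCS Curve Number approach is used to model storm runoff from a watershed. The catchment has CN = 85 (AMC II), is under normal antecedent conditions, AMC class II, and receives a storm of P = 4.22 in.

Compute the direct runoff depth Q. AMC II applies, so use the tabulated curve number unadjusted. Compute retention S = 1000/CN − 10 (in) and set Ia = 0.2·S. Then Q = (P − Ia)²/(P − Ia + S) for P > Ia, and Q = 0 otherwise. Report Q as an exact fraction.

CN(II) = 85; AMC II needs no correction.
S = 1000/85 − 10 = 30/17 in ≈ 1.765 in
Ia = 0.2S: 0.2·1.765 = 0.353 in (exactly 6/17)
Since P=4.220 > Ia=0.353: effective rainfall P−Ia = 3287/850 in
Runoff Q = (P−Ia)²/(P−Ia+S) = (3.867)²/(3.867+1.765) = 10804369/4068950 ≈ 2.655 in

Q = 10804369/4068950 in ≈ 2.655 in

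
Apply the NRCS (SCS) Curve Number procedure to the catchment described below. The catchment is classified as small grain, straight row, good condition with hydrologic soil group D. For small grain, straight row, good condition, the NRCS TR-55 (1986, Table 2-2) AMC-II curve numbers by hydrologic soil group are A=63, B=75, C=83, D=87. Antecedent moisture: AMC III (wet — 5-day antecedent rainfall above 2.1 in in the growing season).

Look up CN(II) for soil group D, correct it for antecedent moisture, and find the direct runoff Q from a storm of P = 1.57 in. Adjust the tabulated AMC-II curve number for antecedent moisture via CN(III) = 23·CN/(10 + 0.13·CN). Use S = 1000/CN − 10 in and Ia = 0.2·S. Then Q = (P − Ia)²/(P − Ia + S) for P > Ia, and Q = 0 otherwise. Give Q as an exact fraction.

NRCS table: small grain, straight row, good condition, soil group D → CN(II) = 87
CN(III) from CN(II)=87: (23·87)/(10 + 0.13·87) = 200100/2131 ≈ 93.900
Max retention: S = 1000/(200100/2131) − 10 = 1300/2001 in (≈ 0.650 in)
Ia = 0.2S: 0.2·0.650 = 0.130 in (exactly 260/2001)
P − Ia = 1.570 − 0.130 = 288157/200100 ≈ 1.440 in (> 0, runoff occurs)
Runoff Q = (P−Ia)²/(P−Ia+S) = (1.440)²/(1.440+0.650) = 83034456649/83673215700 ≈ 0.992 in

Q = 83034456649/83673215700 in ≈ 0.992 in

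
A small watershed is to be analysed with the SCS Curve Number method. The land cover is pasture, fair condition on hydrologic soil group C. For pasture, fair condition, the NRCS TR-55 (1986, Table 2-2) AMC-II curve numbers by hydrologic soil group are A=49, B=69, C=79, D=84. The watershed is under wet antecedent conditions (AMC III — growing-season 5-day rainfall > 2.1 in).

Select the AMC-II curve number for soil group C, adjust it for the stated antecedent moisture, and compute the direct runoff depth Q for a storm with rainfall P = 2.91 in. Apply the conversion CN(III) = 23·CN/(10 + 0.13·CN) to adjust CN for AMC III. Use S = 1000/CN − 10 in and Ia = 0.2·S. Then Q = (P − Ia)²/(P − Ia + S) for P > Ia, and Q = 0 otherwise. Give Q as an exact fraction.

Q = 78974214003/42199643300 in ≈ 1.871 in

NRCS table: pasture, fair condition, soil group C → CN(II) = 79
Wet (AMC III): CN(III) = 23·79/(10 + 0.13·79) = 1817/(2027/100) = 181700/2027 ≈ 89.640
Retention S: 1000/CN − 10 with CN=89.640 → S = 2100/1817 ≈ 1.156 in
Ia = 0.2S: 0.2·1.156 = 0.231 in (exactly 420/1817)
Since P=2.910 > Ia=0.231: effective rainfall P−Ia = 486747/181700 in
Runoff Q = (P−Ia)²/(P−Ia+S) = (2.679)²/(2.679+1.156) = 78974214003/42199643300 ≈ 1.871 in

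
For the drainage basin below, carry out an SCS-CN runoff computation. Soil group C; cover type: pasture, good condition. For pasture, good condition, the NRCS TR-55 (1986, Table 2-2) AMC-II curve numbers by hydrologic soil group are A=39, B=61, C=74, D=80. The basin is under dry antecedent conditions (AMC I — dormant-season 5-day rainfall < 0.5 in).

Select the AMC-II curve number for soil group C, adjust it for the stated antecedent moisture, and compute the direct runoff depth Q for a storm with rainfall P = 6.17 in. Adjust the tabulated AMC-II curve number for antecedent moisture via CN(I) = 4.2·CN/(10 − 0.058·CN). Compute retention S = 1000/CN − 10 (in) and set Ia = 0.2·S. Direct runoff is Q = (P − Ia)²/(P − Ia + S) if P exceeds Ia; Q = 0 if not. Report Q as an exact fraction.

Q = 122086649281/77654079300 in ≈ 1.572 in

NRCS table: pasture, good condition, soil group C → CN(II) = 74
Dry (AMC I): CN(I) = 4.2·74/(10 − 0.058·74) = (1554/5)/(1427/250) = 77700/1427 ≈ 54.450
Retention S: 1000/CN − 10 with CN=54.450 → S = 6500/777 ≈ 8.366 in
Initial abstraction Ia = S/5 = (6500/777)/5 = 1300/777 ≈ 1.673 in
Excess rainfall: 6.170 − 1.673 = 4.497 in; P > Ia so Q > 0
Runoff Q = (P−Ia)²/(P−Ia+S) = (4.497)²/(4.497+8.366) = 122086649281/77654079300 ≈ 1.572 in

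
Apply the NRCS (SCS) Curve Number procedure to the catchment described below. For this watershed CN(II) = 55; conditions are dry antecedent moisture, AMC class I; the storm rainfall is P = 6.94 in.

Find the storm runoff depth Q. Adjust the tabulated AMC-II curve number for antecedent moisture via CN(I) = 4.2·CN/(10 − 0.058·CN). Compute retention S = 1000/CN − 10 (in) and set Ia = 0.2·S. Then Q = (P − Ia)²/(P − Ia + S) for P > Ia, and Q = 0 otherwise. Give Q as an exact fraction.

Dry (AMC I): CN(I) = 4.2·55/(10 − 0.058·55) = 231/(681/100) = 7700/227 ≈ 33.921
Max retention: S = 1000/(7700/227) − 10 = 1500/77 in (≈ 19.481 in)
Ia = 0.2·(1500/77) = 300/77 in ≈ 3.896 in
Excess rainfall: 6.940 − 3.896 = 3.044 in; P > Ia so Q > 0
Runoff Q = (P−Ia)²/(P−Ia+S) = (3.044)²/(3.044+19.481) = 137334961/333868150 ≈ 0.411 in

Q = 137334961/333868150 in ≈ 0.411 in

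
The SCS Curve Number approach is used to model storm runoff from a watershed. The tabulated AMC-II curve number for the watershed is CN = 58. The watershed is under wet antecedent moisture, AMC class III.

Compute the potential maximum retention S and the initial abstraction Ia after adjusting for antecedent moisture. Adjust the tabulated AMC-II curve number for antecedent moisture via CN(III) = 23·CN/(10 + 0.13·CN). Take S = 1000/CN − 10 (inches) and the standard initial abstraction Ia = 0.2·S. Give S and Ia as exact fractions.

S = 2100/667 in ≈ 3.148 in; Ia = 420/667 in ≈ 0.630 in

Wet (AMC III): CN(III) = 23·58/(10 + 0.13·58) = 1334/(877/50) = 66700/877 ≈ 76.055
S = 1000/(66700/877) − 10 = 2100/667 in ≈ 3.148 in
Ia = 0.2S: 0.2·3.148 = 0.630 in (exactly 420/667)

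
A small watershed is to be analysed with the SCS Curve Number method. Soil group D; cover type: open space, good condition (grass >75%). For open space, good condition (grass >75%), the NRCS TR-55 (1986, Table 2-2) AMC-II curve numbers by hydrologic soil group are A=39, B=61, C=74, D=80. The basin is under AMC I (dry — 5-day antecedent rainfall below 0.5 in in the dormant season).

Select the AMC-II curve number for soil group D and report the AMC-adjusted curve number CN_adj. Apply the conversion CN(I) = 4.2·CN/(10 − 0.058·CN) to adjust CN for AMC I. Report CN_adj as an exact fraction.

NRCS table: open space, good condition (grass >75%), soil group D → CN(II) = 80
Dry (AMC I): CN(I) = 4.2·80/(10 − 0.058·80) = 336/(134/25) = 4200/67 ≈ 62.687

CN_adj = 4200/67 ≈ 62.687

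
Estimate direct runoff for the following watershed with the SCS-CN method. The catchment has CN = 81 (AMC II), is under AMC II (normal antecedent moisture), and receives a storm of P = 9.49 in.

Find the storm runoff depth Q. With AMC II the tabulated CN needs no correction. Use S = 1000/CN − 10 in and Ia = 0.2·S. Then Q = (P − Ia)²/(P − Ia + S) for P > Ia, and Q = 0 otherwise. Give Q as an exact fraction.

Q = 5339078761/745758900 in ≈ 7.159 in

AMC II — tabulated CN = 81 applies directly.
S = 1000/81 − 10 = 190/81 in ≈ 2.346 in
Ia = 0.2·(190/81) = 38/81 in ≈ 0.469 in
Excess rainfall: 9.490 − 0.469 = 9.021 in; P > Ia so Q > 0
Q = (73069/8100)²/((73069/8100) + 190/81) = (5339078761/65610000)/(92069/8100) = 5339078761/745758900 in ≈ 7.159 in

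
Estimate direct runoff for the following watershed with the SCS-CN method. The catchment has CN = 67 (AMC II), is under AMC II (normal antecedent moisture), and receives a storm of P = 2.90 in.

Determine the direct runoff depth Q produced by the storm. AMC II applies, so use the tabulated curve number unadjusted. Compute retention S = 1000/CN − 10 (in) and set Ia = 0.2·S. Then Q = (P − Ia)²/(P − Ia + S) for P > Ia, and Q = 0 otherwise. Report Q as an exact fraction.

Average conditions: CN = 67 (no AMC adjustment).
S = 1000/67 − 10 = 330/67 in ≈ 4.925 in
Ia = 0.2·(330/67) = 66/67 in ≈ 0.985 in
P − Ia = 2.900 − 0.985 = 1283/670 ≈ 1.915 in (> 0, runoff occurs)
Q = (1283/670)²/((1283/670) + 330/67) = (1646089/448900)/(4583/670) = 1646089/3070610 in ≈ 0.536 in

Q = 1646089/3070610 in ≈ 0.536 in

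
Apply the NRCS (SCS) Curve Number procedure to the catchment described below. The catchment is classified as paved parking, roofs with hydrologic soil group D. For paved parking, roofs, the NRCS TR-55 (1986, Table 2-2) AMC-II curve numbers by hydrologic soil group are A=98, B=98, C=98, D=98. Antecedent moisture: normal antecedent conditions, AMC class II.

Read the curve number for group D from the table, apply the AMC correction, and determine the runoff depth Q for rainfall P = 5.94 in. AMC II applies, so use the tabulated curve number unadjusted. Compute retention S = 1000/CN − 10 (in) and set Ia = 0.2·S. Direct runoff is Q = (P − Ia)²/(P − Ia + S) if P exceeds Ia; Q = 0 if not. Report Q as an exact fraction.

Q = 208889209/36634850 in ≈ 5.702 in

NRCS table: paved parking, roofs, soil group D → CN(II) = 98
CN(II) = 98; AMC II needs no correction.
Retention S: 1000/CN − 10 with CN=98.000 → S = 10/49 ≈ 0.204 in
Initial abstraction Ia = S/5 = (10/49)/5 = 2/49 ≈ 0.041 in
Excess rainfall: 5.940 − 0.041 = 5.899 in; P > Ia so Q > 0
Runoff Q = (P−Ia)²/(P−Ia+S) = (5.899)²/(5.899+0.204) = 208889209/36634850 ≈ 5.702 in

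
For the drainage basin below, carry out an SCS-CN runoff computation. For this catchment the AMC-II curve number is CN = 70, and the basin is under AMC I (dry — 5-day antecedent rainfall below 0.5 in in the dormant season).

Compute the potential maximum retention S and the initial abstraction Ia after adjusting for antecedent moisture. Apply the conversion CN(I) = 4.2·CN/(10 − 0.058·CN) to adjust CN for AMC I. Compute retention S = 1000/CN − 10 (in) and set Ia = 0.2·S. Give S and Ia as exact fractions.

CN(I) from CN(II)=70: (4.2·70)/(10 − 0.058·70) = 4900/99 ≈ 49.495
S = 1000/(4900/99) − 10 = 500/49 in ≈ 10.204 in
Ia = 0.2S: 0.2·10.204 = 2.041 in (exactly 100/49)

S = 500/49 in ≈ 10.204 in; Ia = 100/49 in ≈ 2.041 in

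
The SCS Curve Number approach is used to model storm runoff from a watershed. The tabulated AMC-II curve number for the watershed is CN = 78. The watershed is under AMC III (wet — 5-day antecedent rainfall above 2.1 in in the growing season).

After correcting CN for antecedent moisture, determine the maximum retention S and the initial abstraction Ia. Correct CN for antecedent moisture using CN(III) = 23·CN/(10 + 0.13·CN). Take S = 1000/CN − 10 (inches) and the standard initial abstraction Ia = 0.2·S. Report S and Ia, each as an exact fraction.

S = 1100/897 in ≈ 1.226 in; Ia = 220/897 in ≈ 0.245 in

Wet (AMC III): CN(III) = 23·78/(10 + 0.13·78) = 1794/(1007/50) = 89700/1007 ≈ 89.076
Max retention: S = 1000/(89700/1007) − 10 = 1100/897 in (≈ 1.226 in)
Initial abstraction Ia = S/5 = (1100/897)/5 = 220/897 ≈ 0.245 in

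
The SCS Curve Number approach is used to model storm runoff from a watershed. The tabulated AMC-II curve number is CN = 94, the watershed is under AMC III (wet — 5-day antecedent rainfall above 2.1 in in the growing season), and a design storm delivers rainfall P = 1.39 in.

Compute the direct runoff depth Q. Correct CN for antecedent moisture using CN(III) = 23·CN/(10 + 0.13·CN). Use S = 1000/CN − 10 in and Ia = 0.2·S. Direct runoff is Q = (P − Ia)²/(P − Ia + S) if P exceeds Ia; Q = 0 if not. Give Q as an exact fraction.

Q = 20810659081/18837397900 in ≈ 1.105 in

CN(III) from CN(II)=94: (23·94)/(10 + 0.13·94) = 108100/1111 ≈ 97.300
Max retention: S = 1000/(108100/1111) − 10 = 300/1081 in (≈ 0.278 in)
Initial abstraction Ia = S/5 = (300/1081)/5 = 60/1081 ≈ 0.056 in
P − Ia = 1.390 − 0.056 = 144259/108100 ≈ 1.334 in (> 0, runoff occurs)
Runoff Q = (P−Ia)²/(P−Ia+S) = (1.334)²/(1.334+0.278) = 20810659081/18837397900 ≈ 1.105 in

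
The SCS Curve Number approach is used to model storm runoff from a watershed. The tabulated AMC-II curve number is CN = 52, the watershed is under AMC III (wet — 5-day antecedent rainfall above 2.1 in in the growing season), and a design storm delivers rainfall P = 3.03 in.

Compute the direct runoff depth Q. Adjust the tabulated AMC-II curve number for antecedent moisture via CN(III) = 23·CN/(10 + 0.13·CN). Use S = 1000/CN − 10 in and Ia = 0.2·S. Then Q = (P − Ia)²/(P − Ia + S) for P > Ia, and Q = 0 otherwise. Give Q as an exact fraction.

Q = 492795601/619916700 in ≈ 0.795 in

Wet (AMC III): CN(III) = 23·52/(10 + 0.13·52) = 1196/(419/25) = 29900/419 ≈ 71.360
Retention S: 1000/CN − 10 with CN=71.360 → S = 1200/299 ≈ 4.013 in
Initial abstraction Ia = S/5 = (1200/299)/5 = 240/299 ≈ 0.803 in
Excess rainfall: 3.030 − 0.803 = 2.227 in; P > Ia so Q > 0
Q: (66597/29900)² ÷ (186597/29900) = 492795601/619916700 in (≈ 0.795 in)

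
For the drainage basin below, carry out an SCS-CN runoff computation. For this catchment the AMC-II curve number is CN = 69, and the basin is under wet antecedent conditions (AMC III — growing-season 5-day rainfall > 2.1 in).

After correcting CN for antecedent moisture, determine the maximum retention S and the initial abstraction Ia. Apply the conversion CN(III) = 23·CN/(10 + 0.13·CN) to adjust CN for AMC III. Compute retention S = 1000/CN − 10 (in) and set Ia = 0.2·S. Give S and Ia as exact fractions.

S = 3100/1587 in ≈ 1.953 in; Ia = 620/1587 in ≈ 0.391 in

Adjust CN=69 to AMC III: 23·69/(10 + 0.13·69) → 1587 ÷ (1897/100) = 158700/1897 ≈ 83.658
Retention S: 1000/CN − 10 with CN=83.658 → S = 3100/1587 ≈ 1.953 in
Initial abstraction Ia = S/5 = (3100/1587)/5 = 620/1587 ≈ 0.391 in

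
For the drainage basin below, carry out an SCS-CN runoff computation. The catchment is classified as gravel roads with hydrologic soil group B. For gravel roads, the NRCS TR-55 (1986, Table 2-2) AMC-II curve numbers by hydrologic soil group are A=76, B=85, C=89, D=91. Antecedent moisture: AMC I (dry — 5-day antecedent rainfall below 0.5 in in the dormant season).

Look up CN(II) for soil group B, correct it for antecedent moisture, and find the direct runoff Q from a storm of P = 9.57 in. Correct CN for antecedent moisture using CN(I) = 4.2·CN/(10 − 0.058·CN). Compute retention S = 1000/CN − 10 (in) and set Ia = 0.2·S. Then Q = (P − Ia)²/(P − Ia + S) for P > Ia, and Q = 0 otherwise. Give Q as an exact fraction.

Q = 10791677689/1831207700 in ≈ 5.893 in

NRCS table: gravel roads, soil group B → CN(II) = 85
Adjust CN=85 to AMC I: 4.2·85/(10 − 0.058·85) → 357 ÷ (507/100) = 11900/169 ≈ 70.414
S = 1000/(11900/169) − 10 = 500/119 in ≈ 4.202 in
Ia = 0.2·(500/119) = 100/119 in ≈ 0.840 in
Excess rainfall: 9.570 − 0.840 = 8.730 in; P > Ia so Q > 0
Q: (103883/11900)² ÷ (153883/11900) = 10791677689/1831207700 in (≈ 5.893 in)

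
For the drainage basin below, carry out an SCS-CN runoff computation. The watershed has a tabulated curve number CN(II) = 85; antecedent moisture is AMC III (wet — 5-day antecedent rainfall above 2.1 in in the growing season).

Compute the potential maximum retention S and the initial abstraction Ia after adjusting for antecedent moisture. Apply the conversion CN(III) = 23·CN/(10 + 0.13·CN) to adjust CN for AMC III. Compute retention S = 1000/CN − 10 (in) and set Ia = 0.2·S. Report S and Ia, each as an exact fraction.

S = 300/391 in ≈ 0.767 in; Ia = 60/391 in ≈ 0.153 in

CN(III) from CN(II)=85: (23·85)/(10 + 0.13·85) = 39100/421 ≈ 92.874
S = 1000/(39100/421) − 10 = 300/391 in ≈ 0.767 in
Ia = 0.2S: 0.2·0.767 = 0.153 in (exactly 60/391)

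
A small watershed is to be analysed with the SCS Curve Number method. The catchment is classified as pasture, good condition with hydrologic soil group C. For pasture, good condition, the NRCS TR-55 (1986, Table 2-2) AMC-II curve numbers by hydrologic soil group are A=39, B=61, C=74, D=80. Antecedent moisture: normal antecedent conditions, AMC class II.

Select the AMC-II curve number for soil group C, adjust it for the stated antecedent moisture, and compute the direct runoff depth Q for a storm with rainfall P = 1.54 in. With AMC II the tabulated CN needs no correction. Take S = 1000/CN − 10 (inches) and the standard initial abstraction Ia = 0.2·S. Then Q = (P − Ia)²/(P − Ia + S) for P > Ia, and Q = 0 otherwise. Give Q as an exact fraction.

NRCS table: pasture, good condition, soil group C → CN(II) = 74
AMC II — tabulated CN = 74 applies directly.
Retention S: 1000/CN − 10 with CN=74.000 → S = 130/37 ≈ 3.514 in
Initial abstraction Ia = S/5 = (130/37)/5 = 26/37 ≈ 0.703 in
P − Ia = 1.540 − 0.703 = 1549/1850 ≈ 0.837 in (> 0, runoff occurs)
Runoff Q = (P−Ia)²/(P−Ia+S) = (0.837)²/(0.837+3.514) = 2399401/14890650 ≈ 0.161 in

Q = 2399401/14890650 in ≈ 0.161 in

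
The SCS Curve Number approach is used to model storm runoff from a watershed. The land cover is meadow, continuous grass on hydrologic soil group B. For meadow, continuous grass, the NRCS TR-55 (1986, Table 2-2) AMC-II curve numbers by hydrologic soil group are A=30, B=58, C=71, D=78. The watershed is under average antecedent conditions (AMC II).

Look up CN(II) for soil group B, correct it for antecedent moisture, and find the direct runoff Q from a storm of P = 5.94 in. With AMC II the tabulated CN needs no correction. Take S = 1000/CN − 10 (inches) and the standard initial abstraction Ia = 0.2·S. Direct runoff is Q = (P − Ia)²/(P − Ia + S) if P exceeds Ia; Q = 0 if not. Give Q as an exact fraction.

NRCS table: meadow, continuous grass, soil group B → CN(II) = 58
AMC II — tabulated CN = 58 applies directly.
Retention S: 1000/CN − 10 with CN=58.000 → S = 210/29 ≈ 7.241 in
Initial abstraction Ia = S/5 = (210/29)/5 = 42/29 ≈ 1.448 in
Excess rainfall: 5.940 − 1.448 = 4.492 in; P > Ia so Q > 0
Runoff Q = (P−Ia)²/(P−Ia+S) = (4.492)²/(4.492+7.241) = 14139723/8222950 ≈ 1.720 in

Q = 14139723/8222950 in ≈ 1.720 in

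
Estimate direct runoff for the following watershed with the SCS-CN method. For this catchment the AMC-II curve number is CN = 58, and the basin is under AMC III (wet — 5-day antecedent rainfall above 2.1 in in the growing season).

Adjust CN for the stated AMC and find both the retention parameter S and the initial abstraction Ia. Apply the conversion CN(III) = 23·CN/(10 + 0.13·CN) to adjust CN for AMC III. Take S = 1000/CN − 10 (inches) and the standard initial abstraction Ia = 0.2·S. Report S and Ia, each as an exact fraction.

Wet (AMC III): CN(III) = 23·58/(10 + 0.13·58) = 1334/(877/50) = 66700/877 ≈ 76.055
Retention S: 1000/CN − 10 with CN=76.055 → S = 2100/667 ≈ 3.148 in
Ia = 0.2·(2100/667) = 420/667 in ≈ 0.630 in

S = 2100/667 in ≈ 3.148 in; Ia = 420/667 in ≈ 0.630 in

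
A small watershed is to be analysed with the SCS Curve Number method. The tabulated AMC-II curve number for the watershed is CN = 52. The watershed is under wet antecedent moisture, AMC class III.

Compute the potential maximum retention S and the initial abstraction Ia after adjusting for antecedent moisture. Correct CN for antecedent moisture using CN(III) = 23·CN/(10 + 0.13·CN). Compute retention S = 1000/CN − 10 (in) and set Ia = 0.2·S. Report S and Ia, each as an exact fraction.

S = 1200/299 in ≈ 4.013 in; Ia = 240/299 in ≈ 0.803 in

CN(III) from CN(II)=52: (23·52)/(10 + 0.13·52) = 29900/419 ≈ 71.360
Retention S: 1000/CN − 10 with CN=71.360 → S = 1200/299 ≈ 4.013 in
Ia = 0.2S: 0.2·4.013 = 0.803 in (exactly 240/299)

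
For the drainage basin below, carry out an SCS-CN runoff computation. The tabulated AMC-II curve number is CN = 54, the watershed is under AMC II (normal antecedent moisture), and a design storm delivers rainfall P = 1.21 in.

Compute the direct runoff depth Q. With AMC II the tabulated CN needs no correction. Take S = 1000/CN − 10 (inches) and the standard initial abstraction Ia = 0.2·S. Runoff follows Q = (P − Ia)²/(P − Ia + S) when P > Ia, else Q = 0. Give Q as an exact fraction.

CN(II) = 54; AMC II needs no correction.
S = 1000/54 − 10 = 230/27 in ≈ 8.519 in
Ia = 0.2·(230/27) = 46/27 in ≈ 1.704 in
P = 1.210 ≤ Ia = 1.704 in: entire storm abstracted, Q = 0.

Q = 0 in ≈ 0.000 in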